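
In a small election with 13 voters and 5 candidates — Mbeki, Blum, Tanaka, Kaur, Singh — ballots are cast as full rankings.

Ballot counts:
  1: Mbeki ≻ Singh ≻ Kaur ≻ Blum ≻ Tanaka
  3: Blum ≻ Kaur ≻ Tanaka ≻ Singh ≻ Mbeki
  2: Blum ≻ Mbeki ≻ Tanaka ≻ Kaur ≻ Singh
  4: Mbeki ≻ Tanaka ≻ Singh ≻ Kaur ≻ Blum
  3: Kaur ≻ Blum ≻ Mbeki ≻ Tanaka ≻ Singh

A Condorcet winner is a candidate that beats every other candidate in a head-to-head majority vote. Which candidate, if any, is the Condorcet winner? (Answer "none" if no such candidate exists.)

none

Head-to-head results (13 voters):
Mbeki vs Blum: 1+4 = 5 for Mbeki, 8 for Blum — Blum by 8–5.
Mbeki vs Tanaka: Mbeki preferred on 1+2+4+3 = 10 ballots; Mbeki wins 10–3.
Mbeki vs Kaur: 1+2+4 = 7 for Mbeki, 6 for Kaur — Mbeki by 7–6.
Mbeki vs Singh: 1+2+4+3 = 10 for Mbeki, 3 for Singh — Mbeki by 10–3.
Blum vs Tanaka: Blum is ranked higher on 1+3+2+3 = 9 ballots, Tanaka on 4. Blum wins 9–4.
Blum vs Kaur: 5 to 8, Kaur.
Blum vs Singh: 8 to 5, Blum.
Tanaka vs Kaur: 6 to 7, Kaur.
Tanaka vs Singh: 12 to 1, Tanaka.
Kaur vs Singh: 8 to 5, Kaur.
Each candidate drops at least one matchup (Mbeki loses to Blum; Blum loses to Kaur; Tanaka loses to Mbeki; Kaur loses to Mbeki; Singh loses to Mbeki); the cycle Mbeki > Kaur > Blum > Mbeki rules out a Condorcet winner.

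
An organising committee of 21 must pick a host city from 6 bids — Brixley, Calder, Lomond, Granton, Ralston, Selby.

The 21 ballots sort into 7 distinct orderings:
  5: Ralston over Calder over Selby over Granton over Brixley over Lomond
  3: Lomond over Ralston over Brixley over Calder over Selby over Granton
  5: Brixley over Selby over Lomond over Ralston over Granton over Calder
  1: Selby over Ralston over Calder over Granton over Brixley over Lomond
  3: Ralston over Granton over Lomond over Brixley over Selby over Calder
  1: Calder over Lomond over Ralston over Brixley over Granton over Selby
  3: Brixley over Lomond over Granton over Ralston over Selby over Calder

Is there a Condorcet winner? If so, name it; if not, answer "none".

Head-to-head results (21 organisers):
Brixley–Calder: Brixley 14–7.
Brixley vs Lomond: 14 to 7, Brixley.
Brixley vs Granton: 12 to 9, Brixley.
Brixley vs Ralston: 8 to 13, Ralston.
Brixley–Selby: Brixley 15–6.
Calder vs Lomond: Lomond, 14–7.
Calder vs Granton: 10 to 11, Granton.
Calder vs Ralston: Calder is ranked higher on 1 ballot, Ralston on 20. Ralston wins 20–1.
Calder vs Selby: Selby, 12–9.
Lomond vs Granton: Lomond preferred on 3+5+1+3 = 12 ballots; Lomond wins 12–9.
Lomond vs Ralston: Lomond, 12–9.
Lomond vs Selby: Lomond is ranked higher on 3+3+1+3 = 10 ballots, Selby on 11. Selby wins 11–10.
Granton vs Ralston: Ralston wins 18–3.
Granton vs Selby: Selby wins 14–7.
Ralston vs Selby: Ralston is ranked higher on 5+3+3+1+3 = 15 ballots, Selby on 6. Ralston wins 15–6.
Each city drops at least one matchup (Brixley loses to Ralston; Calder loses to Brixley; Lomond loses to Brixley; Granton loses to Brixley; Ralston loses to Lomond; Selby loses to Brixley); the cycle Brixley > Lomond > Ralston > Brixley rules out a Condorcet winner.

none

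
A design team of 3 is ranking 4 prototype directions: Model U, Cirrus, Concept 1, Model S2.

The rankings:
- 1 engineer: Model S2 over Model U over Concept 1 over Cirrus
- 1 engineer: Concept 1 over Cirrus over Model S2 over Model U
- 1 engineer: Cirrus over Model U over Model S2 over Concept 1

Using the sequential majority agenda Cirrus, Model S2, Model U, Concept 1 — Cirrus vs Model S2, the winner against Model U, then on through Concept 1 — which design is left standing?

Concept 1

Round 1: Cirrus vs Model S2 — 2–1, Cirrus advances.
Round 2: Cirrus vs Model U — 2–1, Cirrus advances.
Round 3: Cirrus vs Concept 1 — 1–2, Concept 1 advances.
The agenda winner is Concept 1.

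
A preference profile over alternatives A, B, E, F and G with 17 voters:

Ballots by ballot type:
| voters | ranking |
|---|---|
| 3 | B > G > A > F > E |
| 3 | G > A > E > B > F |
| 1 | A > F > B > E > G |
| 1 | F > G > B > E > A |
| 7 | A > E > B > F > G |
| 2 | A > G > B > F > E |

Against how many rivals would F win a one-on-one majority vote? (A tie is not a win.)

F against each rival (17 voters):
F–A: A 16–1.
F–B: B 15–2.
F–E: E 10–7.
F vs G: F is ranked higher on 1+1+7 = 9 ballots, G on 8. F wins 9–8.
F beats G; loses to A, B, E — 1 pairwise win.

1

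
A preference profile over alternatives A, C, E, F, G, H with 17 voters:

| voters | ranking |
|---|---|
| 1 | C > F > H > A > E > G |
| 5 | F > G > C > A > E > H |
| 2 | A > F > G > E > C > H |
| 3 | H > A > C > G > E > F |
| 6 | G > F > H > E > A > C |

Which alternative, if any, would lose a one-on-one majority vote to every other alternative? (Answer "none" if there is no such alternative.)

Pairwise majorities:
A vs C: 11 to 6, A.
A vs E: A preferred on 1+5+2+3 = 11 ballots; A wins 11–6.
A vs F: F wins 12–5.
A–G: G 11–6.
A vs H: H, 10–7.
C vs E: 9 to 8, C.
C–F: F 13–4.
C vs G: G wins 13–4.
C vs H: C preferred on 1+5+2 = 8 ballots; H wins 9–8.
E vs F: E is ranked higher on 3 ballots, F on 14. F wins 14–3.
E vs G: 1 to 16, G.
E vs H: 5+2 = 7 for E, 10 for H — H by 10–7.
F vs G: 1+5+2 = 8 for F, 9 for G — G by 9–8.
F vs H: F is ranked higher on 1+5+2+6 = 14 ballots, H on 3. F wins 14–3.
G vs H: 5+2+6 = 13 for G, 4 for H — G by 13–4.
E is beaten in every head-to-head and is the Condorcet loser.

E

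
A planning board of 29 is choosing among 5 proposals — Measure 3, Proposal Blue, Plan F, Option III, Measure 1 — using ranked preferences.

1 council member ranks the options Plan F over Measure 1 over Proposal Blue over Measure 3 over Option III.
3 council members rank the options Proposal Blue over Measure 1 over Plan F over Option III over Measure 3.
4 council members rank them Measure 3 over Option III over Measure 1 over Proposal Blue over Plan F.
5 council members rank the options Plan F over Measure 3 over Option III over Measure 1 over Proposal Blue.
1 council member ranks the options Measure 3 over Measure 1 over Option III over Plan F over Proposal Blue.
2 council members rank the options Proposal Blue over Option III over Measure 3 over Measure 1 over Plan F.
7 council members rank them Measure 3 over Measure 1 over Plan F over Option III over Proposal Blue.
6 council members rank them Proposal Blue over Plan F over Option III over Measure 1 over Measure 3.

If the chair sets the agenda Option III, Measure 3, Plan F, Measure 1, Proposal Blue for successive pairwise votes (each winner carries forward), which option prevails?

Round 1: Option III vs Measure 3 — 11–18, Measure 3 advances.
Round 2: Measure 3 vs Plan F — 14–15, Plan F advances.
Round 3: Plan F vs Measure 1 — 12–17, Measure 1 advances.
Round 4: Measure 1 vs Proposal Blue — 18–11, Measure 1 advances.
Measure 1 survives the agenda.

Measure 1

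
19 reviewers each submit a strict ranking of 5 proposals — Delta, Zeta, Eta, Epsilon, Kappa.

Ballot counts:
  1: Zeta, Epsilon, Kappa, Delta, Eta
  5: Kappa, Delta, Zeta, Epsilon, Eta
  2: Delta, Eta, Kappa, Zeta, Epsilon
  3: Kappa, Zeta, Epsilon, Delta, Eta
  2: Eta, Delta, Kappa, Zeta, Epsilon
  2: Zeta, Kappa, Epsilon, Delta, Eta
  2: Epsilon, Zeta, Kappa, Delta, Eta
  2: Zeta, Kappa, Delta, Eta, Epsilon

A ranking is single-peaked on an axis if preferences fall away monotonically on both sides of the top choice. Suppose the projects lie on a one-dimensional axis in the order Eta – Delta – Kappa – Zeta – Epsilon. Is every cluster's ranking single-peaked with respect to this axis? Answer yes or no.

Axis positions: Eta=1, Delta=2, Kappa=3, Zeta=4, Epsilon=5.
Cluster 1 (peak Zeta at position 4): ranking walks positions 4-5-3-2-1, expanding outward from the peak — single-peaked.
Cluster 2 (peak Kappa at position 3): ranking walks positions 3-2-4-5-1, expanding outward from the peak — single-peaked.
Cluster 3 (peak Delta at position 2): ranking walks positions 2-1-3-4-5, expanding outward from the peak — single-peaked.
Cluster 4 (peak Kappa at position 3): ranking walks positions 3-4-5-2-1, expanding outward from the peak — single-peaked.
Cluster 5 (peak Eta at position 1): ranking walks positions 1-2-3-4-5, expanding outward from the peak — single-peaked.
Cluster 6 (peak Zeta at position 4): ranking walks positions 4-3-5-2-1, expanding outward from the peak — single-peaked.
Cluster 7 (peak Epsilon at position 5): ranking walks positions 5-4-3-2-1, expanding outward from the peak — single-peaked.
Cluster 8 (peak Zeta at position 4): ranking walks positions 4-3-2-1-5, expanding outward from the peak — single-peaked.
Every ranking is single-peaked on this axis.

yes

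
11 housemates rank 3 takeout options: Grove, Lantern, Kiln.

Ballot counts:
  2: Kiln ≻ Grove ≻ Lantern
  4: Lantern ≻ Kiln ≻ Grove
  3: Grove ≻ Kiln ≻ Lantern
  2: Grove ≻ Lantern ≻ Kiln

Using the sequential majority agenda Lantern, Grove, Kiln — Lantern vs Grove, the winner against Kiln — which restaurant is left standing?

Kiln

Round 1: Lantern vs Grove — 4–7, Grove advances.
Round 2: Grove vs Kiln — 5–6, Kiln advances.
Kiln survives the agenda.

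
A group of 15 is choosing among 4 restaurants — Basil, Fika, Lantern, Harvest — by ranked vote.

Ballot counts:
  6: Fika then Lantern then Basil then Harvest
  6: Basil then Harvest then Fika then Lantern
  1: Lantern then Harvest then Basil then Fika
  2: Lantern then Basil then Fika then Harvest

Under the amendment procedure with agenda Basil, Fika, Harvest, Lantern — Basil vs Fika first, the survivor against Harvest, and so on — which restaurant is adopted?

Round 1: Basil vs Fika — 9–6, Basil advances.
Round 2: Basil vs Harvest — 14–1, Basil advances.
Round 3: Basil vs Lantern — 6–9, Lantern advances.
The agenda winner is Lantern.

Lantern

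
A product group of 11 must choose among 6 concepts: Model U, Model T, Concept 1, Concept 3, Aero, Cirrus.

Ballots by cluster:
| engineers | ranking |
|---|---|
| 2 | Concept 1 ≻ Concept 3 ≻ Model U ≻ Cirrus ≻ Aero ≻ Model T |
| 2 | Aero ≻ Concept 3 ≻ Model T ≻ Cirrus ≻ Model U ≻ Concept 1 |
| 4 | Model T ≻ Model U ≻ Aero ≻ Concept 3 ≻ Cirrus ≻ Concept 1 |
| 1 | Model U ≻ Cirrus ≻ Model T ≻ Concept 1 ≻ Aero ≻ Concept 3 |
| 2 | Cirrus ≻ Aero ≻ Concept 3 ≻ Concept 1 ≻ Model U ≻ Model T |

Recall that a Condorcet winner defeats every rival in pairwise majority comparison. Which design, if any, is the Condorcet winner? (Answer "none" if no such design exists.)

Head-to-head results (11 engineers):
Model U–Model T: Model T 6–5.
Model U vs Concept 1: Model U wins 7–4.
Model U vs Concept 3: Concept 3, 6–5.
Model U–Aero: Model U 7–4.
Model U–Cirrus: Model U 7–4.
Model T–Concept 1: Model T 7–4.
Model T vs Concept 3: Concept 3 wins 6–5.
Model T–Aero: Aero 6–5.
Model T vs Cirrus: Model T, 6–5.
Concept 1 vs Concept 3: Concept 3 wins 8–3.
Concept 1 vs Aero: Aero, 8–3.
Concept 1–Cirrus: Cirrus 9–2.
Concept 3 vs Aero: Aero, 9–2.
Concept 3–Cirrus: Concept 3 8–3.
Aero–Cirrus: Aero 6–5.
Every design loses at least once (Model U loses to Model T; Model T loses to Concept 3; Concept 1 loses to Model U; Concept 3 loses to Aero; Aero loses to Model U; Cirrus loses to Model U). The majority relation contains the cycle Model U beats Aero beats Model T beats Model U, so there is no Condorcet winner.

none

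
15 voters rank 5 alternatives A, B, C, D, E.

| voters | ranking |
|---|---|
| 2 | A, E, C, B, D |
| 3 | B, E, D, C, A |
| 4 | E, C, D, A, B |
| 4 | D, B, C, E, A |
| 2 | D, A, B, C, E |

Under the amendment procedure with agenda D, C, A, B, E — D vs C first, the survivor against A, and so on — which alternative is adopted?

E

Round 1: D vs C — 9–6, D advances.
Round 2: D vs A — 13–2, D advances.
Round 3: D vs B — 10–5, D advances.
Round 4: D vs E — 6–9, E advances.
E survives the agenda.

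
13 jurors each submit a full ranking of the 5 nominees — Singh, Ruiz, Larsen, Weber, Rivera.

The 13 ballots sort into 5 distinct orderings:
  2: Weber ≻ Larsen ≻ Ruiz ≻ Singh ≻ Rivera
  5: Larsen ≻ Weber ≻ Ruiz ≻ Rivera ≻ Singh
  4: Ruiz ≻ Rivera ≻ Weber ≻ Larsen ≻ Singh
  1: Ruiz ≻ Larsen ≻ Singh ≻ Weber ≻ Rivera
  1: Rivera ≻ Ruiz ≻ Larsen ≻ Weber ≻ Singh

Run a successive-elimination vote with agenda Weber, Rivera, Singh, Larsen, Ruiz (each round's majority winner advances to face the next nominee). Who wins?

Larsen

Round 1: Weber vs Rivera — 8–5, Weber advances.
Round 2: Weber vs Singh — 12–1, Weber advances.
Round 3: Weber vs Larsen — 6–7, Larsen advances.
Round 4: Larsen vs Ruiz — 7–6, Larsen advances.
Larsen survives the agenda.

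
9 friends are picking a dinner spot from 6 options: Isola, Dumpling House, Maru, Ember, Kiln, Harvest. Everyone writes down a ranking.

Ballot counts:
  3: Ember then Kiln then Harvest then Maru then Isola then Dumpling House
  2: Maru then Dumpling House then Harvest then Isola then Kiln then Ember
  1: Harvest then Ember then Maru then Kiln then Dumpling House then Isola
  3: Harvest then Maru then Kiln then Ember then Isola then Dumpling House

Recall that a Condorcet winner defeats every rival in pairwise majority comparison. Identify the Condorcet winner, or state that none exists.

Head-to-head results (9 friends):
Isola vs Dumpling House: Isola is ranked higher on 3+3 = 6 ballots, Dumpling House on 3. Isola wins 6–3.
Isola vs Maru: Isola preferred on 0 ballots; Maru wins 9–0.
Isola vs Ember: 2 to 7, Ember.
Isola vs Kiln: 2 to 7, Kiln.
Isola vs Harvest: Isola preferred on 0 ballots; Harvest wins 9–0.
Dumpling House vs Maru: Dumpling House is ranked higher on 0 ballots, Maru on 9. Maru wins 9–0.
Dumpling House vs Ember: 2 to 7, Ember.
Dumpling House vs Kiln: 2 to 7, Kiln.
Dumpling House vs Harvest: Dumpling House preferred on 2 ballots; Harvest wins 7–2.
Maru vs Ember: Maru preferred on 2+3 = 5 ballots; Maru wins 5–4.
Maru vs Kiln: 2+1+3 = 6 for Maru, 3 for Kiln — Maru by 6–3.
Maru vs Harvest: 2 to 7, Harvest.
Ember vs Kiln: 4 to 5, Kiln.
Ember vs Harvest: Ember preferred on 3 ballots; Harvest wins 6–3.
Kiln vs Harvest: Kiln is ranked higher on 3 ballots, Harvest on 6. Harvest wins 6–3.
Only Harvest has no losses; Harvest is the Condorcet winner.

Harvest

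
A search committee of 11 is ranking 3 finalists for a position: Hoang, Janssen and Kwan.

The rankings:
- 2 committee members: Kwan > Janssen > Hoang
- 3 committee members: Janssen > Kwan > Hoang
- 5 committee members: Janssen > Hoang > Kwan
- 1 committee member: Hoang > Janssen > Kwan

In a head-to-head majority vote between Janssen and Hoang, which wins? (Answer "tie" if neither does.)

Ballots ranking Janssen above Hoang: 2 + 3 + 5 = 10.
Ballots ranking Hoang above Janssen: 11 − 10 = 1.
Janssen wins the head-to-head 10–1.

Janssen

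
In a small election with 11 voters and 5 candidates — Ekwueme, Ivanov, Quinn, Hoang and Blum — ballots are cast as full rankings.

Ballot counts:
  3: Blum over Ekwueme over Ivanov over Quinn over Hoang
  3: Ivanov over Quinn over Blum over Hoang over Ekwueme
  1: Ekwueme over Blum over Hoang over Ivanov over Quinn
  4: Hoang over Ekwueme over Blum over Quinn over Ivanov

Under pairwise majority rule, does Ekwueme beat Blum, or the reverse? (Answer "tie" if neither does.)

Blum

Ballots ranking Ekwueme above Blum: 1 + 4 = 5.
Ballots ranking Blum above Ekwueme: 11 − 5 = 6.
Blum wins the head-to-head 6–5.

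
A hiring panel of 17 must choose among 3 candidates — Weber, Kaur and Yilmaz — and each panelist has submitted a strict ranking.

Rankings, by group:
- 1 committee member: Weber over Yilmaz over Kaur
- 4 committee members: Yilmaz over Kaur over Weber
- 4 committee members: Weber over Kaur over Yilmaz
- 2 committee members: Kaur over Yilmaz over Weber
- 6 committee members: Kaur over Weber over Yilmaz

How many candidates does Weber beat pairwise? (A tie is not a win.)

Weber against each rival (17 committee members):
Weber vs Kaur: 1+4 = 5 for Weber, 12 for Kaur — Kaur by 12–5.
Weber vs Yilmaz: Weber wins 11–6.
Weber beats Yilmaz; loses to Kaur — 1 pairwise win.

1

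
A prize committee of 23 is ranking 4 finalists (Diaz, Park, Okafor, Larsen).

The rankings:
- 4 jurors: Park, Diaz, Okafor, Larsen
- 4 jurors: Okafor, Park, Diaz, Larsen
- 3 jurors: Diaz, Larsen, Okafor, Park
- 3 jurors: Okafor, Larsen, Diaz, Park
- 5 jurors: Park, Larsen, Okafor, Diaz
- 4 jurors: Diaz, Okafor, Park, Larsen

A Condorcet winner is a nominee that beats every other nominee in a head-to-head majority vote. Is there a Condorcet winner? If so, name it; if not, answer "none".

Head-to-head results (23 jurors):
Diaz vs Park: Park wins 13–10.
Diaz vs Okafor: Okafor wins 12–11.
Diaz–Larsen: Diaz 15–8.
Park vs Okafor: Okafor, 14–9.
Park vs Larsen: Park, 17–6.
Okafor vs Larsen: Okafor wins 15–8.
Okafor defeats every rival head-to-head and is the Condorcet winner.

Okafor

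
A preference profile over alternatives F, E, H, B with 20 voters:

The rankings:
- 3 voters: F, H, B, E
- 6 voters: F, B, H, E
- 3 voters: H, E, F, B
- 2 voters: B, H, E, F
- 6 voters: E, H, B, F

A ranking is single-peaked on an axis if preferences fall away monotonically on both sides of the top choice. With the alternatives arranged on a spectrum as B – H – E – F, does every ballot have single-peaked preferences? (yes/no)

no

Axis positions: B=1, H=2, E=3, F=4.
Bloc 1: ranking walks positions 4-2-1-3; H is ranked above E even though E lies between H and the peak F on the axis — preferences dip and rise again. Not single-peaked.
Bloc 2: ranking walks positions 4-1-2-3; B is ranked above E even though E lies between B and the peak F on the axis — preferences dip and rise again. Not single-peaked.
Bloc 3 (peak H at position 2): ranking walks positions 2-3-4-1, expanding outward from the peak — single-peaked.
Bloc 4 (peak B at position 1): ranking walks positions 1-2-3-4, expanding outward from the peak — single-peaked.
Bloc 5 (peak E at position 3): ranking walks positions 3-2-1-4, expanding outward from the peak — single-peaked.
Bloc 1 violates single-peakedness, so the profile is not single-peaked on this axis.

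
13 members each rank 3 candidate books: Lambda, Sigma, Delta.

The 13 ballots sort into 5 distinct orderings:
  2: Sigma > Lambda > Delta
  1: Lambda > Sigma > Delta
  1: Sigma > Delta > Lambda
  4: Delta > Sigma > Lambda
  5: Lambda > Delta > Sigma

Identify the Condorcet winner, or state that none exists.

Head-to-head results (13 members):
Lambda–Sigma: Sigma 7–6.
Lambda–Delta: Lambda 8–5.
Sigma–Delta: Delta 9–4.
No book is unbeaten: Lambda loses to Sigma; Sigma loses to Delta; Delta loses to Lambda. In particular Lambda → Delta → Sigma → Lambda is a majority cycle — no Condorcet winner exists.

none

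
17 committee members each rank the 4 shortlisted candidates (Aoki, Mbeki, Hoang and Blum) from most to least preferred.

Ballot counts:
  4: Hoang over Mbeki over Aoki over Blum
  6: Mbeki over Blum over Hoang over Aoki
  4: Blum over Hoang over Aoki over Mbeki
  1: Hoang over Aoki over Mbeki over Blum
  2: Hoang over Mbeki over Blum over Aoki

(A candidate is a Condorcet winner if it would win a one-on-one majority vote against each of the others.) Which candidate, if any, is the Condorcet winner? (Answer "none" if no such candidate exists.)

Check each pair by majority over 17 ballots:
Aoki vs Mbeki: 4+1 = 5 for Aoki, 12 for Mbeki — Mbeki by 12–5.
Aoki–Hoang: Hoang 17–0.
Aoki vs Blum: Blum, 12–5.
Mbeki vs Hoang: 6 for Mbeki, 11 for Hoang — Hoang by 11–6.
Mbeki vs Blum: 13 to 4, Mbeki.
Hoang vs Blum: Hoang preferred on 4+1+2 = 7 ballots; Blum wins 10–7.
No candidate is unbeaten: Aoki loses to Mbeki; Mbeki loses to Hoang; Hoang loses to Blum; Blum loses to Mbeki. In particular Mbeki beats Blum beats Hoang beats Mbeki is a majority cycle — no Condorcet winner exists.

none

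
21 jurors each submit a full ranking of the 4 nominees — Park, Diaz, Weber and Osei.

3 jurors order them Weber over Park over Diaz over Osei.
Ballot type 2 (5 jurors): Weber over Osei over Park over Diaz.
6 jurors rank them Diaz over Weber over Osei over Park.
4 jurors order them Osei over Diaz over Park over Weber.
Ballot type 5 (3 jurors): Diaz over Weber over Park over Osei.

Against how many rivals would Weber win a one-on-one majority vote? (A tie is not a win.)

2

Weber against each rival (21 jurors):
Weber vs Park: Weber is ranked higher on 3+5+6+3 = 17 ballots, Park on 4. Weber wins 17–4.
Weber–Diaz: Diaz 13–8.
Weber vs Osei: 3+5+6+3 = 17 for Weber, 4 for Osei — Weber by 17–4.
Weber beats Park, Osei; loses to Diaz — 2 pairwise wins.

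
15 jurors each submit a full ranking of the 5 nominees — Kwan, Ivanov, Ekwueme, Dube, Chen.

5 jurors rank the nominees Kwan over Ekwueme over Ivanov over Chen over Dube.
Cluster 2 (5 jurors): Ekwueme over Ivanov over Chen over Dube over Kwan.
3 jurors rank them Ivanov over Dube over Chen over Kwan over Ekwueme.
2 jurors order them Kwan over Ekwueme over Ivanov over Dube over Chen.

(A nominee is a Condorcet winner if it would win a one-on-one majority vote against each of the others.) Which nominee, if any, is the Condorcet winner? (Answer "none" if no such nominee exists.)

Head-to-head results (15 jurors):
Kwan vs Ivanov: 7 to 8, Ivanov.
Kwan–Ekwueme: Kwan 10–5.
Kwan vs Dube: Dube wins 8–7.
Kwan vs Chen: Chen, 8–7.
Ivanov vs Ekwueme: Ekwueme wins 12–3.
Ivanov–Dube: Ivanov 15–0.
Ivanov vs Chen: Ivanov, 15–0.
Ekwueme–Dube: Ekwueme 12–3.
Ekwueme vs Chen: Ekwueme is ranked higher on 5+5+2 = 12 ballots, Chen on 3. Ekwueme wins 12–3.
Dube vs Chen: Dube is ranked higher on 3+2 = 5 ballots, Chen on 10. Chen wins 10–5.
Every nominee loses at least once (Kwan loses to Ivanov; Ivanov loses to Ekwueme; Ekwueme loses to Kwan; Dube loses to Ivanov; Chen loses to Ivanov). The majority relation contains the cycle Kwan > Ekwueme > Ivanov > Kwan, so there is no Condorcet winner.

none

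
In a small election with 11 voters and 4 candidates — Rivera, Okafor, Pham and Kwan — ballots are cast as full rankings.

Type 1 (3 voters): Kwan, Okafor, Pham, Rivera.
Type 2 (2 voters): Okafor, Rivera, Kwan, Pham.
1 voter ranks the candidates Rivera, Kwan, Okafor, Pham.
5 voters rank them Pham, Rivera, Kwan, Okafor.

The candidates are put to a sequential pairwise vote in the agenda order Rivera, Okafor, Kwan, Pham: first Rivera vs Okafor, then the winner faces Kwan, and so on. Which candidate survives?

Pham

Round 1: Rivera vs Okafor — 6–5, Rivera advances.
Round 2: Rivera vs Kwan — 8–3, Rivera advances.
Round 3: Rivera vs Pham — 3–8, Pham advances.
Pham survives the agenda.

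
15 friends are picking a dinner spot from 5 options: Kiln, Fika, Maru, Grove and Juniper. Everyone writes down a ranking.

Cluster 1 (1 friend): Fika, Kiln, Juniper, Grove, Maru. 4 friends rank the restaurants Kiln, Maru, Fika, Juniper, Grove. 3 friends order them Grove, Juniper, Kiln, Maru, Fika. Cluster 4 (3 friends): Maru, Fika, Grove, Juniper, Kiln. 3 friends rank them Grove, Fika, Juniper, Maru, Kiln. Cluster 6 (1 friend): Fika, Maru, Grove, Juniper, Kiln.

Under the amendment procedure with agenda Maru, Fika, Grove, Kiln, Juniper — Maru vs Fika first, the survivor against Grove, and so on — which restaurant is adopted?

Juniper

Round 1: Maru vs Fika — 10–5, Maru advances.
Round 2: Maru vs Grove — 8–7, Maru advances.
Round 3: Maru vs Kiln — 7–8, Kiln advances.
Round 4: Kiln vs Juniper — 5–10, Juniper advances.
Juniper survives the agenda.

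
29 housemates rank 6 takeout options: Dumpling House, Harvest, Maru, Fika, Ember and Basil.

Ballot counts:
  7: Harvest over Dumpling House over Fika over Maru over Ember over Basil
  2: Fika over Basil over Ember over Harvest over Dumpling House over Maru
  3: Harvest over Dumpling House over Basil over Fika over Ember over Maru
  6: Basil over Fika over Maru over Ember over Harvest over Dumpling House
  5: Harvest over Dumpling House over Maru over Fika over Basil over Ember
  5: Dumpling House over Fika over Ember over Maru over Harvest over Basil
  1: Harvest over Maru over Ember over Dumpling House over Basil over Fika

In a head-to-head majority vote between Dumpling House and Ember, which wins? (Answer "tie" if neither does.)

Ballots ranking Dumpling House above Ember: 7 + 3 + 5 + 5 = 20.
Ballots ranking Ember above Dumpling House: 29 − 20 = 9.
Dumpling House wins the head-to-head 20–9.

Dumpling House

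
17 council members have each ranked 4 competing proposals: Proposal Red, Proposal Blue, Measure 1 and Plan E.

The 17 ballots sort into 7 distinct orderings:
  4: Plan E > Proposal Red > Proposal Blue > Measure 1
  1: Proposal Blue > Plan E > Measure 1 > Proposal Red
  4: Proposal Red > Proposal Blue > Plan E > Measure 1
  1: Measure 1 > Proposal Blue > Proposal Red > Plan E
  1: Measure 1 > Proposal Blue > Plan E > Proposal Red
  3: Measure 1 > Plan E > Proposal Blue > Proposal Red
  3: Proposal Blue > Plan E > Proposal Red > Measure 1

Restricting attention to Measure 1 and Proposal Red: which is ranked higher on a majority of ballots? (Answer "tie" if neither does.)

Proposal Red

Ballots ranking Measure 1 above Proposal Red: 1 + 1 + 1 + 3 = 6.
Ballots ranking Proposal Red above Measure 1: 17 − 6 = 11.
Proposal Red wins the head-to-head 11–6.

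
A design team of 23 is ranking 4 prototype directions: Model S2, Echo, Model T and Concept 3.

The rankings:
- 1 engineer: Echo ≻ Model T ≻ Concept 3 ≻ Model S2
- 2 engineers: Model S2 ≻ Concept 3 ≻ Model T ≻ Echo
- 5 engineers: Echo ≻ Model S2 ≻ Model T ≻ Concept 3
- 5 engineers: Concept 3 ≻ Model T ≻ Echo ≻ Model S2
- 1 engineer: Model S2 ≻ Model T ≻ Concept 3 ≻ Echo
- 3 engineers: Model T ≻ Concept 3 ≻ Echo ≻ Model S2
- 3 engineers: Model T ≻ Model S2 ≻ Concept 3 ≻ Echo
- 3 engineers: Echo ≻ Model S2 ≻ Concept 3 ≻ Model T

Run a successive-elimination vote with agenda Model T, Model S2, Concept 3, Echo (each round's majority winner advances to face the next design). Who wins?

Model T

Round 1: Model T vs Model S2 — 12–11, Model T advances.
Round 2: Model T vs Concept 3 — 13–10, Model T advances.
Round 3: Model T vs Echo — 14–9, Model T advances.
Model T survives the agenda.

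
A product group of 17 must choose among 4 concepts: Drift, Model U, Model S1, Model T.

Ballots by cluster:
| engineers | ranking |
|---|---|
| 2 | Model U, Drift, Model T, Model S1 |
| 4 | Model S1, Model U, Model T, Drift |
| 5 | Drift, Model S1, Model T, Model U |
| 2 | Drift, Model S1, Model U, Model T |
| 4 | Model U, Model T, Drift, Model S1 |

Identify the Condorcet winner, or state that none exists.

Head-to-head results (17 engineers):
Drift vs Model U: Drift preferred on 5+2 = 7 ballots; Model U wins 10–7.
Drift vs Model S1: Drift preferred on 2+5+2+4 = 13 ballots; Drift wins 13–4.
Drift vs Model T: 2+5+2 = 9 for Drift, 8 for Model T — Drift by 9–8.
Model U vs Model S1: Model S1 wins 11–6.
Model U vs Model T: Model U, 12–5.
Model S1 vs Model T: Model S1, 11–6.
Each design drops at least one matchup (Drift loses to Model U; Model U loses to Model S1; Model S1 loses to Drift; Model T loses to Drift); the cycle Drift beats Model S1 beats Model U beats Drift rules out a Condorcet winner.

none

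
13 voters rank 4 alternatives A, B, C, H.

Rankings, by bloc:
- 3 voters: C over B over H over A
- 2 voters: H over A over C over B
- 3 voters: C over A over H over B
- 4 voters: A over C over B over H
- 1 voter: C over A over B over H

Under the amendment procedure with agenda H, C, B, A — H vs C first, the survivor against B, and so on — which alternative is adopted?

C

Round 1: H vs C — 2–11, C advances.
Round 2: C vs B — 13–0, C advances.
Round 3: C vs A — 7–6, C advances.
The agenda winner is C.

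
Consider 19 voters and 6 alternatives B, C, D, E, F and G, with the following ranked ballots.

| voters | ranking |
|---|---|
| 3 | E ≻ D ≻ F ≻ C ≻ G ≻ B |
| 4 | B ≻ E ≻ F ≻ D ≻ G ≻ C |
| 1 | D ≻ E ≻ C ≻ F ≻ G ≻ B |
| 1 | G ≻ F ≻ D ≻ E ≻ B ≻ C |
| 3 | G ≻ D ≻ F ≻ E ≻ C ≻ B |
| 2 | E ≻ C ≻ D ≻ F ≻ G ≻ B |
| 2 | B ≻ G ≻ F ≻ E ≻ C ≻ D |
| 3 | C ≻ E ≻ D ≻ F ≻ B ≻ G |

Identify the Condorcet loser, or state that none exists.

Head-to-head results (19 voters):
B–C: C 12–7.
B vs D: 6 to 13, D.
B vs E: 6 to 13, E.
B vs F: 6 to 13, F.
B vs G: G, 10–9.
C vs D: 2+2+3 = 7 for C, 12 for D — D by 12–7.
C vs E: E wins 16–3.
C vs F: 1+2+3 = 6 for C, 13 for F — F by 13–6.
C–G: G 10–9.
D vs E: 5 to 14, E.
D vs F: D is ranked higher on 3+1+3+2+3 = 12 ballots, F on 7. D wins 12–7.
D vs G: D is ranked higher on 3+4+1+2+3 = 13 ballots, G on 6. D wins 13–6.
E vs F: 13 to 6, E.
E vs G: E, 13–6.
F vs G: 3+4+1+2+3 = 13 for F, 6 for G — F by 13–6.
B is beaten in every head-to-head and is the Condorcet loser.

B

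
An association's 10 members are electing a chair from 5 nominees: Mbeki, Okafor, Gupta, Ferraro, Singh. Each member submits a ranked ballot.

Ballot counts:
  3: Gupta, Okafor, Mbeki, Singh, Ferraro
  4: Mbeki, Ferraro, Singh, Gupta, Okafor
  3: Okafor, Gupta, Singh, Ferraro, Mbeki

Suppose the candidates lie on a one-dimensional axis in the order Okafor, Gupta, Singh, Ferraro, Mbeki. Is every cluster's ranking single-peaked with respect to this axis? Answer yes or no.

Axis positions: Okafor=1, Gupta=2, Singh=3, Ferraro=4, Mbeki=5.
Cluster 1: ranking walks positions 2-1-5-3-4; Mbeki is ranked above Singh even though Singh lies between Mbeki and the peak Gupta on the axis — preferences dip and rise again. Not single-peaked.
Cluster 2 (peak Mbeki at position 5): ranking walks positions 5-4-3-2-1, expanding outward from the peak — single-peaked.
Cluster 3 (peak Okafor at position 1): ranking walks positions 1-2-3-4-5, expanding outward from the peak — single-peaked.
Cluster 1 violates single-peakedness, so the profile is not single-peaked on this axis.

no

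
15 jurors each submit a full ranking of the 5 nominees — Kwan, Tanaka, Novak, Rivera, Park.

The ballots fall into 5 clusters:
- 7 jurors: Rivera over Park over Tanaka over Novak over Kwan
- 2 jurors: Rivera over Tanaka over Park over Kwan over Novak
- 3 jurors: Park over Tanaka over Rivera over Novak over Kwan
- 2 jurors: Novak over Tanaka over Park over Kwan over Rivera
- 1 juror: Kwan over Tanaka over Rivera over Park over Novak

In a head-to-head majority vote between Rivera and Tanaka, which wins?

Rivera

Ballots ranking Rivera above Tanaka: 7 + 2 = 9.
Ballots ranking Tanaka above Rivera: 15 − 9 = 6.
Rivera wins the head-to-head 9–6.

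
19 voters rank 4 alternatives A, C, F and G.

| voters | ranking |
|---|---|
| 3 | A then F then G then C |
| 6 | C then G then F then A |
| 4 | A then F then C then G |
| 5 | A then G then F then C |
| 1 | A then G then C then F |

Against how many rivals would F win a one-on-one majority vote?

F against each rival (19 voters):
F vs A: 6 to 13, A.
F vs C: 3+4+5 = 12 for F, 7 for C — F by 12–7.
F vs G: G wins 12–7.
F beats C; loses to A, G — 1 pairwise win.

1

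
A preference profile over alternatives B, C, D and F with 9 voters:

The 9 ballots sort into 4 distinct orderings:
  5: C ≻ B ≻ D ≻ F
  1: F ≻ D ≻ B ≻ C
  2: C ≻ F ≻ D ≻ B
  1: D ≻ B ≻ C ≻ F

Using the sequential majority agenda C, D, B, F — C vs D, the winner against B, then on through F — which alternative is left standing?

Round 1: C vs D — 7–2, C advances.
Round 2: C vs B — 7–2, C advances.
Round 3: C vs F — 8–1, C advances.
C survives the agenda.

C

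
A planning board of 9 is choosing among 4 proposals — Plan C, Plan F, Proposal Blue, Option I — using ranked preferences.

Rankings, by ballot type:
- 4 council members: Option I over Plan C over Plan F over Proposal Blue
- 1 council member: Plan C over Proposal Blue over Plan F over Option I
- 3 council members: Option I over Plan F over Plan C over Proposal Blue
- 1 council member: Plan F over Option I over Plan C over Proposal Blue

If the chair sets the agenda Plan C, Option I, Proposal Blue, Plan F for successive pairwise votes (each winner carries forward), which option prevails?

Option I

Round 1: Plan C vs Option I — 1–8, Option I advances.
Round 2: Option I vs Proposal Blue — 8–1, Option I advances.
Round 3: Option I vs Plan F — 7–2, Option I advances.
Option I survives the agenda.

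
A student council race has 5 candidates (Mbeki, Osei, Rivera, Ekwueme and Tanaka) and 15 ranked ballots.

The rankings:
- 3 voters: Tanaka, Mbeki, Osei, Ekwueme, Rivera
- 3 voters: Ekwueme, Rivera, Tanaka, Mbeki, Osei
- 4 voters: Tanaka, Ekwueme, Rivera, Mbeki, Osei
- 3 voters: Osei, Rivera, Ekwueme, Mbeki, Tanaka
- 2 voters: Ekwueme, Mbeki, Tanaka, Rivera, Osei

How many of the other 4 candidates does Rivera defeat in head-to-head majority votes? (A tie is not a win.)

Rivera against each rival (15 voters):
Rivera vs Mbeki: 10 to 5, Rivera.
Rivera vs Osei: Rivera wins 9–6.
Rivera vs Ekwueme: Rivera preferred on 3 ballots; Ekwueme wins 12–3.
Rivera vs Tanaka: Rivera preferred on 3+3 = 6 ballots; Tanaka wins 9–6.
Rivera beats Mbeki, Osei; loses to Ekwueme, Tanaka — 2 pairwise wins.

2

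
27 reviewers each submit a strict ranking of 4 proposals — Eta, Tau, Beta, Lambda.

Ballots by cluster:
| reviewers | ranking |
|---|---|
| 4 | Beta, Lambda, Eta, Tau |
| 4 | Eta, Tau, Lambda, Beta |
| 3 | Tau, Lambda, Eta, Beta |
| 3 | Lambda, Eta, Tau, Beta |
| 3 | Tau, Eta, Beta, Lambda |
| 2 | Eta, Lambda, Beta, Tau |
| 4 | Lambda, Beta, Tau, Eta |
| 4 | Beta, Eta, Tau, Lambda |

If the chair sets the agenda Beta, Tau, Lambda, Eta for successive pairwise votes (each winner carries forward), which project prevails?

Lambda

Round 1: Beta vs Tau — 14–13, Beta advances.
Round 2: Beta vs Lambda — 11–16, Lambda advances.
Round 3: Lambda vs Eta — 14–13, Lambda advances.
The agenda winner is Lambda.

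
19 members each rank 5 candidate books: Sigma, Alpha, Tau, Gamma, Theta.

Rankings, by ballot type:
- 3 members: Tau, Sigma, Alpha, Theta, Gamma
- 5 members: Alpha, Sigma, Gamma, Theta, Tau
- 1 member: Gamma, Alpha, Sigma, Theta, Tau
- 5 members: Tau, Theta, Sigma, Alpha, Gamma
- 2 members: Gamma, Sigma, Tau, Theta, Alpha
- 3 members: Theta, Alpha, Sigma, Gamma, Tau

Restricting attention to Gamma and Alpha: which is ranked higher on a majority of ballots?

Ballots ranking Gamma above Alpha: 1 + 2 = 3.
Ballots ranking Alpha above Gamma: 19 − 3 = 16.
Alpha wins the head-to-head 16–3.

Alpha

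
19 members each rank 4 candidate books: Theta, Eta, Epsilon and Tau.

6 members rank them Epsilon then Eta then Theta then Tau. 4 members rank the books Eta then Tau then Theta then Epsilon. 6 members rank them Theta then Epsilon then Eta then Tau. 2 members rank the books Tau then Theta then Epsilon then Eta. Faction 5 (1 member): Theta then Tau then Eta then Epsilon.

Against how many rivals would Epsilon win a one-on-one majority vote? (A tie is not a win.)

2

Epsilon against each rival (19 members):
Epsilon vs Theta: Theta, 13–6.
Epsilon vs Eta: Epsilon, 14–5.
Epsilon vs Tau: Epsilon wins 12–7.
Epsilon beats Eta, Tau; loses to Theta — 2 pairwise wins.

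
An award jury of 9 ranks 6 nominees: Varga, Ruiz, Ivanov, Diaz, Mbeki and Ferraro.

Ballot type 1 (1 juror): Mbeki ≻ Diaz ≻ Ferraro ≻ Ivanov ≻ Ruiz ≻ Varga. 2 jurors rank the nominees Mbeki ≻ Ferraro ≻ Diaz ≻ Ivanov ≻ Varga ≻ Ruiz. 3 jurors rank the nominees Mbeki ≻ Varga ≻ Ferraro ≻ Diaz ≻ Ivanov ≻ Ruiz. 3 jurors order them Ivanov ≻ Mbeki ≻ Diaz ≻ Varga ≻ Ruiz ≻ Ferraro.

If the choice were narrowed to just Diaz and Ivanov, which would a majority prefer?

Diaz

Ballots ranking Diaz above Ivanov: 1 + 2 + 3 = 6.
Ballots ranking Ivanov above Diaz: 9 − 6 = 3.
Diaz wins the head-to-head 6–3.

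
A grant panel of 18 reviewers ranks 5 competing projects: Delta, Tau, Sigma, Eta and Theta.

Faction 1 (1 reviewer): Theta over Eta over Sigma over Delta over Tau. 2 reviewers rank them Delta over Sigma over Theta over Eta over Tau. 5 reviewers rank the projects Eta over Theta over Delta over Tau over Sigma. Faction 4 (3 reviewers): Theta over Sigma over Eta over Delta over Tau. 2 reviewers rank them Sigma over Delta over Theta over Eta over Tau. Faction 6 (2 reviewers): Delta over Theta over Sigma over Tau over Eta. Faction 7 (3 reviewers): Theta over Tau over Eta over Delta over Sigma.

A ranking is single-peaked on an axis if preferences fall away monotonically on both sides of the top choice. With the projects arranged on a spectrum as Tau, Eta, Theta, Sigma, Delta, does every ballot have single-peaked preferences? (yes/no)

Axis positions: Tau=1, Eta=2, Theta=3, Sigma=4, Delta=5.
Faction 1 (peak Theta at position 3): ranking walks positions 3-2-4-5-1, expanding outward from the peak — single-peaked.
Faction 2 (peak Delta at position 5): ranking walks positions 5-4-3-2-1, expanding outward from the peak — single-peaked.
Faction 3: ranking walks positions 2-3-5-1-4; Delta is ranked above Sigma even though Sigma lies between Delta and the peak Eta on the axis — preferences dip and rise again. Not single-peaked.
Faction 4 (peak Theta at position 3): ranking walks positions 3-4-2-5-1, expanding outward from the peak — single-peaked.
Faction 5 (peak Sigma at position 4): ranking walks positions 4-5-3-2-1, expanding outward from the peak — single-peaked.
Faction 6: ranking walks positions 5-3-4-1-2; Theta is ranked above Sigma even though Sigma lies between Theta and the peak Delta on the axis — preferences dip and rise again. Not single-peaked.
Faction 7: ranking walks positions 3-1-2-5-4; Tau is ranked above Eta even though Eta lies between Tau and the peak Theta on the axis — preferences dip and rise again. Not single-peaked.
Faction 3 violates single-peakedness, so the profile is not single-peaked on this axis.

no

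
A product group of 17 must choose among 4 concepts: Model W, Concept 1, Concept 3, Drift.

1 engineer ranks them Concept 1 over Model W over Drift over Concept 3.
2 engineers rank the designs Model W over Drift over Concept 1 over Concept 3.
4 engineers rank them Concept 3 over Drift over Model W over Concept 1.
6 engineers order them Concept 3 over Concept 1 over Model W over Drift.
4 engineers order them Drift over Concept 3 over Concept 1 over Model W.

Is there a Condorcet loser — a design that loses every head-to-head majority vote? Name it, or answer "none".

none

Pairwise majorities:
Model W vs Concept 1: Model W is ranked higher on 2+4 = 6 ballots, Concept 1 on 11. Concept 1 wins 11–6.
Model W vs Concept 3: Concept 3 wins 14–3.
Model W vs Drift: Model W preferred on 1+2+6 = 9 ballots; Model W wins 9–8.
Concept 1–Concept 3: Concept 3 14–3.
Concept 1–Drift: Drift 10–7.
Concept 3 vs Drift: Concept 3, 10–7.
No design is winless: Model W beats Drift; Concept 1 beats Model W; Concept 3 beats Model W; Drift beats Concept 1. There is no Condorcet loser.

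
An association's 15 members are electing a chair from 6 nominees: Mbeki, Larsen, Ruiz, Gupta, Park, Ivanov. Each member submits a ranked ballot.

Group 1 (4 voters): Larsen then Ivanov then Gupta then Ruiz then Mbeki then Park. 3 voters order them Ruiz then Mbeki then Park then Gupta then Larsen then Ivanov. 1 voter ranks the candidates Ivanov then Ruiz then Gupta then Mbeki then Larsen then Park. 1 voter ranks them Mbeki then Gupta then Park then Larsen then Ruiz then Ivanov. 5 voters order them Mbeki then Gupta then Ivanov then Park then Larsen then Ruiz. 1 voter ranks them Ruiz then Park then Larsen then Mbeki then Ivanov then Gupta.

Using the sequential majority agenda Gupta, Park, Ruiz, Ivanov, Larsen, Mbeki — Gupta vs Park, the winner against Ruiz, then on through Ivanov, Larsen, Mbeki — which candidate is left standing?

Round 1: Gupta vs Park — 11–4, Gupta advances.
Round 2: Gupta vs Ruiz — 10–5, Gupta advances.
Round 3: Gupta vs Ivanov — 9–6, Gupta advances.
Round 4: Gupta vs Larsen — 10–5, Gupta advances.
Round 5: Gupta vs Mbeki — 5–10, Mbeki advances.
Mbeki survives the agenda.

Mbeki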